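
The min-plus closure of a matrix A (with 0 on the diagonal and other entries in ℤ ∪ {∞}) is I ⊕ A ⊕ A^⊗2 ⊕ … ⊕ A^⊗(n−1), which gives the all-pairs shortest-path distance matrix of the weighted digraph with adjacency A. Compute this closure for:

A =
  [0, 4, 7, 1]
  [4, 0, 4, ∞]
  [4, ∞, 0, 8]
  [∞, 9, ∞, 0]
Closure =
  [0, 4, 7, 1]
  [4, 0, 4, 5]
  [4, 8, 0, 5]
  [13, 9, 13, 0]

This is the Floyd-Warshall all-pairs shortest-path computation. For each intermediate vertex k = 0, 1, …, 3, update dist[i][j] ← min(dist[i][j], dist[i][k] + dist[k][j]). The final matrix gives, for each (i, j), the minimum total weight of any directed path from i to j (possibly empty when i = j).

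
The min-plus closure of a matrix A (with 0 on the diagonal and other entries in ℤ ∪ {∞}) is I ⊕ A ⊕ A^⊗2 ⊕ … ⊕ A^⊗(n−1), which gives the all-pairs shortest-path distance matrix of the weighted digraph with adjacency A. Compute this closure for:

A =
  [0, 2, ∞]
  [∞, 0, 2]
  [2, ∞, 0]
Closure =
  [0, 2, 4]
  [4, 0, 2]
  [2, 4, 0]

This is the Floyd-Warshall all-pairs shortest-path computation. For each intermediate vertex k = 0, 1, …, 2, update dist[i][j] ← min(dist[i][j], dist[i][k] + dist[k][j]). The final matrix gives, for each (i, j), the minimum total weight of any directed path from i to j (possibly empty when i = j).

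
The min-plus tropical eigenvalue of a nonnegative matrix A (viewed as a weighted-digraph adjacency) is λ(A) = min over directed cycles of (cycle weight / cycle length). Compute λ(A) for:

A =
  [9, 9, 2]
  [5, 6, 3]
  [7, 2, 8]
λ(A) = 5/2

Enumerate directed cycles and compute their means (weight / length). Sample:
  cycle 0 → 0: weight = 9, length = 1, mean = 9/1 ≈ 9.000
  cycle 1 → 1: weight = 6, length = 1, mean = 6/1 ≈ 6.000
  cycle 2 → 2: weight = 8, length = 1, mean = 8/1 ≈ 8.000
  cycle 0 → 1 → 0: weight = 14, length = 2, mean = 14/2 ≈ 7.000
  cycle 0 → 2 → 0: weight = 9, length = 2, mean = 9/2 ≈ 4.500
  cycle 1 → 0 → 1: weight = 14, length = 2, mean = 14/2 ≈ 7.000
Minimum mean = 2.500, attained e.g. along the cycle 1 → 2 → 1 with weight 5 and length 2. So λ(A) = 5/2 = 5/2.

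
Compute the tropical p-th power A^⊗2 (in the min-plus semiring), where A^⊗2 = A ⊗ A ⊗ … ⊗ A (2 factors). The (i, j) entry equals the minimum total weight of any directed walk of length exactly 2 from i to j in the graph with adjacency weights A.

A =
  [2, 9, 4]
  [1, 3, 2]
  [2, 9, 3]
A^⊗2 =
  [4, 11, 6]
  [3, 6, 5]
  [4, 11, 6]

Each entry (A^⊗2)_ij equals the minimum over all length-2 walks i = v_0 → v_1 → … → v_2 = j of Σ_t A[v_t][v_{t+1}]. For example, for (i, j) = (0, 2) we minimise over 3 possible intermediate vertex sequences; the minimum is 6, attained along the walk 0 → 0 → 2.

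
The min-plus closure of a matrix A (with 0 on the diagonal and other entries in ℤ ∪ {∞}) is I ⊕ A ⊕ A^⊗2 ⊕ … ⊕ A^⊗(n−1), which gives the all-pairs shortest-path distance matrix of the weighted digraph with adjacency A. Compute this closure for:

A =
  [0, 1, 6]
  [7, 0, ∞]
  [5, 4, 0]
Closure =
  [0, 1, 6]
  [7, 0, 13]
  [5, 4, 0]

This is the Floyd-Warshall all-pairs shortest-path computation. For each intermediate vertex k = 0, 1, …, 2, update dist[i][j] ← min(dist[i][j], dist[i][k] + dist[k][j]). The final matrix gives, for each (i, j), the minimum total weight of any directed path from i to j (possibly empty when i = j).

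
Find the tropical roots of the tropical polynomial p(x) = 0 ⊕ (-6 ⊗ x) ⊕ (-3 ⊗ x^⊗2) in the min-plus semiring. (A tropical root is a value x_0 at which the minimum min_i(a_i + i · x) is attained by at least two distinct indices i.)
Roots: {-3, 6}

Each tropical root is a break point of the lower envelope of the lines y = a_i + i · x (there are 3 lines, with slopes 0, 1, ..., 2). Only the lines that attain the minimum somewhere contribute to roots; other lines are dominated. Here the surviving (envelope) indices are i = 2, i = 1, i = 0.
Intersections between consecutive envelope lines give the roots: for adjacent envelope indices i < j the intersection is x = (a_i − a_j) / (j − i). Reading off the sorted break points: {-3, 6}.
Verification: at each break x_0, at least two indices attain the minimum of min_i(a_i + i · x_0).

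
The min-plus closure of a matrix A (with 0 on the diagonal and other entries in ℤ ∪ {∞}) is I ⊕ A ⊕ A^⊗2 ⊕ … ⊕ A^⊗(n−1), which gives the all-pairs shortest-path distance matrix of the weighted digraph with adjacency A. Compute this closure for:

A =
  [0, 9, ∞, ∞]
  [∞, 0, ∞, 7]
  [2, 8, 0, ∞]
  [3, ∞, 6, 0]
Closure =
  [0, 9, 22, 16]
  [10, 0, 13, 7]
  [2, 8, 0, 15]
  [3, 12, 6, 0]

This is the Floyd-Warshall all-pairs shortest-path computation. For each intermediate vertex k = 0, 1, …, 3, update dist[i][j] ← min(dist[i][j], dist[i][k] + dist[k][j]). The final matrix gives, for each (i, j), the minimum total weight of any directed path from i to j (possibly empty when i = j).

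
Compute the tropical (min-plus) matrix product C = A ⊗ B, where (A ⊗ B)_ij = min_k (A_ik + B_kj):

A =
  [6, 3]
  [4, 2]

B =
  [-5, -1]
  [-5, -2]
A ⊗ B =
  [-2, 1]
  [-3, 0]

Apply the min-plus product entry-by-entry:
  C[0][0] = min over k of (A[0][0] + B[0][0] = 6 + -5 = 1, A[0][1] + B[1][0] = 3 + -5 = -2) = -2 (attained at k = 1)
  C[0][1] = min over k of (A[0][0] + B[0][1] = 6 + -1 = 5, A[0][1] + B[1][1] = 3 + -2 = 1) = 1 (attained at k = 1)
  C[1][0] = min over k of (A[1][0] + B[0][0] = 4 + -5 = -1, A[1][1] + B[1][0] = 2 + -5 = -3) = -3 (attained at k = 1)
  C[1][1] = min over k of (A[1][0] + B[0][1] = 4 + -1 = 3, A[1][1] + B[1][1] = 2 + -2 = 0) = 0 (attained at k = 1)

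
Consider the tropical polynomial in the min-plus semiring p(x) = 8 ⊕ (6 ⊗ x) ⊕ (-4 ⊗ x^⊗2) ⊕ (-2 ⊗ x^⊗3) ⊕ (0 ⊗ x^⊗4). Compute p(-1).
p(-1) = -6

A tropical monomial a ⊗ x^⊗i evaluates to a + i · x. Evaluating each term at x = -1:
  Term 0 contributes 8 + 0 · -1 = 8
  Term 1 contributes 6 + 1 · -1 = 5
  Term 2 contributes -4 + 2 · -1 = -6
  Term 3 contributes -2 + 3 · -1 = -5
  Term 4 contributes 0 + 4 · -1 = -4
p(-1) = ⊕ of these = min[8, 5, -6, -5, -4] = -6.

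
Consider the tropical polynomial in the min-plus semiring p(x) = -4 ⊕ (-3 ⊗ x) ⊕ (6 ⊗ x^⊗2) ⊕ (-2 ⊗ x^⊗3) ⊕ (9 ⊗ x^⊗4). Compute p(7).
p(7) = -4

A tropical monomial a ⊗ x^⊗i evaluates to a + i · x. Evaluating each term at x = 7:
  Term 0 contributes -4 + 0 · 7 = -4
  Term 1 contributes -3 + 1 · 7 = 4
  Term 2 contributes 6 + 2 · 7 = 20
  Term 3 contributes -2 + 3 · 7 = 19
  Term 4 contributes 9 + 4 · 7 = 37
p(7) = ⊕ of these = min[-4, 4, 20, 19, 37] = -4.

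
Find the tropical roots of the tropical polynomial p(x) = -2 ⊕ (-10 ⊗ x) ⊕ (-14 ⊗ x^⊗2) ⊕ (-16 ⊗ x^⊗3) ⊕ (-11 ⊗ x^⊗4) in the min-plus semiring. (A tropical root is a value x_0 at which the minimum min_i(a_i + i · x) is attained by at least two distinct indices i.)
Roots: {-5, 2, 4, 8}

Each tropical root is a break point of the lower envelope of the lines y = a_i + i · x (there are 5 lines, with slopes 0, 1, ..., 4). Only the lines that attain the minimum somewhere contribute to roots; other lines are dominated. Here the surviving (envelope) indices are i = 4, i = 3, i = 2, i = 1, i = 0.
Intersections between consecutive envelope lines give the roots: for adjacent envelope indices i < j the intersection is x = (a_i − a_j) / (j − i). Reading off the sorted break points: {-5, 2, 4, 8}.
Verification: at each break x_0, at least two indices attain the minimum of min_i(a_i + i · x_0).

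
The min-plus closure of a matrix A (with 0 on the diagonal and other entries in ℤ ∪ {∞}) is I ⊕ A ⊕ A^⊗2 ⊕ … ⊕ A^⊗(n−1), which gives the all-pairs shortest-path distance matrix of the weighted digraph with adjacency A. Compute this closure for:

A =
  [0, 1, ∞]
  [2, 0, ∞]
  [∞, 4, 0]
Closure =
  [0, 1, ∞]
  [2, 0, ∞]
  [6, 4, 0]

This is the Floyd-Warshall all-pairs shortest-path computation. For each intermediate vertex k = 0, 1, …, 2, update dist[i][j] ← min(dist[i][j], dist[i][k] + dist[k][j]). The final matrix gives, for each (i, j), the minimum total weight of any directed path from i to j (possibly empty when i = j).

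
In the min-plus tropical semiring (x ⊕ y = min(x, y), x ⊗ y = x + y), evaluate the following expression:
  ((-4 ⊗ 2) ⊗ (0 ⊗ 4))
((-4 ⊗ 2) ⊗ (0 ⊗ 4)) = 2

Expand innermost to outermost. Recall ⊕ takes the minimum of its arguments and ⊗ takes their sum. Working out the expression ((-4 ⊗ 2) ⊗ (0 ⊗ 4)) gives 2.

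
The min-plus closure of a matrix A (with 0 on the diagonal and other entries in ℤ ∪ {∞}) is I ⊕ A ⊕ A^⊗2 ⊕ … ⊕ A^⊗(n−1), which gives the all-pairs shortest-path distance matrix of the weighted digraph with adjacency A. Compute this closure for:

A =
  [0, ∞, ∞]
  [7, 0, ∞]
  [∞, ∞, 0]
Closure =
  [0, ∞, ∞]
  [7, 0, ∞]
  [∞, ∞, 0]

This is the Floyd-Warshall all-pairs shortest-path computation. For each intermediate vertex k = 0, 1, …, 2, update dist[i][j] ← min(dist[i][j], dist[i][k] + dist[k][j]). The final matrix gives, for each (i, j), the minimum total weight of any directed path from i to j (possibly empty when i = j).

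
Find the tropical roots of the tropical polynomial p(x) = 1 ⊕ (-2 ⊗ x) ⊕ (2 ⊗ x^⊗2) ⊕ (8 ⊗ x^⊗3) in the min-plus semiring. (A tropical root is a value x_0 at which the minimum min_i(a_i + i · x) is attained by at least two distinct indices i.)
Roots: {-6, -4, 3}

Each tropical root is a break point of the lower envelope of the lines y = a_i + i · x (there are 4 lines, with slopes 0, 1, ..., 3). Only the lines that attain the minimum somewhere contribute to roots; other lines are dominated. Here the surviving (envelope) indices are i = 3, i = 2, i = 1, i = 0.
Intersections between consecutive envelope lines give the roots: for adjacent envelope indices i < j the intersection is x = (a_i − a_j) / (j − i). Reading off the sorted break points: {-6, -4, 3}.
Verification: at each break x_0, at least two indices attain the minimum of min_i(a_i + i · x_0).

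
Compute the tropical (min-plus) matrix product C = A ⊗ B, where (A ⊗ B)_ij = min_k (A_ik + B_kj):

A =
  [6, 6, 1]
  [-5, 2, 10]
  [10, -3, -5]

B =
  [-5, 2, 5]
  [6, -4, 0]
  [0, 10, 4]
A ⊗ B =
  [1, 2, 5]
  [-10, -3, 0]
  [-5, -7, -3]

Apply the min-plus product entry-by-entry:
  C[0][0] = min over k of (A[0][0] + B[0][0] = 6 + -5 = 1, A[0][1] + B[1][0] = 6 + 6 = 12, A[0][2] + B[2][0] = 1 + 0 = 1) = 1 (attained at k = 0)
  C[0][1] = min over k of (A[0][0] + B[0][1] = 6 + 2 = 8, A[0][1] + B[1][1] = 6 + -4 = 2, A[0][2] + B[2][1] = 1 + 10 = 11) = 2 (attained at k = 1)
  C[0][2] = min over k of (A[0][0] + B[0][2] = 6 + 5 = 11, A[0][1] + B[1][2] = 6 + 0 = 6, A[0][2] + B[2][2] = 1 + 4 = 5) = 5 (attained at k = 2)
  C[1][0] = min over k of (A[1][0] + B[0][0] = -5 + -5 = -10, A[1][1] + B[1][0] = 2 + 6 = 8, A[1][2] + B[2][0] = 10 + 0 = 10) = -10 (attained at k = 0)
  C[1][1] = min over k of (A[1][0] + B[0][1] = -5 + 2 = -3, A[1][1] + B[1][1] = 2 + -4 = -2, A[1][2] + B[2][1] = 10 + 10 = 20) = -3 (attained at k = 0)
  C[1][2] = min over k of (A[1][0] + B[0][2] = -5 + 5 = 0, A[1][1] + B[1][2] = 2 + 0 = 2, A[1][2] + B[2][2] = 10 + 4 = 14) = 0 (attained at k = 0)
  C[2][0] = min over k of (A[2][0] + B[0][0] = 10 + -5 = 5, A[2][1] + B[1][0] = -3 + 6 = 3, A[2][2] + B[2][0] = -5 + 0 = -5) = -5 (attained at k = 2)
  C[2][1] = min over k of (A[2][0] + B[0][1] = 10 + 2 = 12, A[2][1] + B[1][1] = -3 + -4 = -7, A[2][2] + B[2][1] = -5 + 10 = 5) = -7 (attained at k = 1)
  C[2][2] = min over k of (A[2][0] + B[0][2] = 10 + 5 = 15, A[2][1] + B[1][2] = -3 + 0 = -3, A[2][2] + B[2][2] = -5 + 4 = -1) = -3 (attained at k = 1)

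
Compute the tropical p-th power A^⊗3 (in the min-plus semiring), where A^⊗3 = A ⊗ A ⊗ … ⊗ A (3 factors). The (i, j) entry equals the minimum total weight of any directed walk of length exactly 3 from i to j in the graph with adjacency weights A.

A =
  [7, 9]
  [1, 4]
A^⊗3 =
  [14, 17]
  [9, 12]

Each entry (A^⊗3)_ij equals the minimum over all length-3 walks i = v_0 → v_1 → … → v_3 = j of Σ_t A[v_t][v_{t+1}]. For example, for (i, j) = (0, 1) we minimise over 4 possible intermediate vertex sequences; the minimum is 17, attained along the walk 0 → 1 → 1 → 1.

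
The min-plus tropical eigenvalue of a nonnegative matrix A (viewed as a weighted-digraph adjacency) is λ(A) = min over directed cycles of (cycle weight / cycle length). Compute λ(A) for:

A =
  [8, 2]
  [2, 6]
λ(A) = 2

Enumerate directed cycles and compute their means (weight / length). Sample:
  cycle 0 → 0: weight = 8, length = 1, mean = 8/1 ≈ 8.000
  cycle 1 → 1: weight = 6, length = 1, mean = 6/1 ≈ 6.000
  cycle 0 → 1 → 0: weight = 4, length = 2, mean = 4/2 ≈ 2.000
  cycle 1 → 0 → 1: weight = 4, length = 2, mean = 4/2 ≈ 2.000
Minimum mean = 2.000, attained e.g. along the cycle 0 → 1 → 0 with weight 4 and length 2. So λ(A) = 4/2 = 2.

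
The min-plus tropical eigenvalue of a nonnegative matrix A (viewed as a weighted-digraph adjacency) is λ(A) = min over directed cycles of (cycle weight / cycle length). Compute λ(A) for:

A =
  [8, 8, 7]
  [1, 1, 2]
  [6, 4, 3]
λ(A) = 1

Enumerate directed cycles and compute their means (weight / length). Sample:
  cycle 0 → 0: weight = 8, length = 1, mean = 8/1 ≈ 8.000
  cycle 1 → 1: weight = 1, length = 1, mean = 1/1 ≈ 1.000
  cycle 2 → 2: weight = 3, length = 1, mean = 3/1 ≈ 3.000
  cycle 0 → 1 → 0: weight = 9, length = 2, mean = 9/2 ≈ 4.500
  cycle 0 → 2 → 0: weight = 13, length = 2, mean = 13/2 ≈ 6.500
  cycle 1 → 0 → 1: weight = 9, length = 2, mean = 9/2 ≈ 4.500
Minimum mean = 1.000, attained e.g. along the cycle 1 → 1 with weight 1 and length 1. So λ(A) = 1/1 = 1.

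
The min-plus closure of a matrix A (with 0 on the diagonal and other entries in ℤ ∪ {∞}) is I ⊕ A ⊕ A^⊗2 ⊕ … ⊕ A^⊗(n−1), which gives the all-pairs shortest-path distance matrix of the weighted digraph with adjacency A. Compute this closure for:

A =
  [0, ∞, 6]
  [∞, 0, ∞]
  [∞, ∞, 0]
Closure =
  [0, ∞, 6]
  [∞, 0, ∞]
  [∞, ∞, 0]

This is the Floyd-Warshall all-pairs shortest-path computation. For each intermediate vertex k = 0, 1, …, 2, update dist[i][j] ← min(dist[i][j], dist[i][k] + dist[k][j]). The final matrix gives, for each (i, j), the minimum total weight of any directed path from i to j (possibly empty when i = j).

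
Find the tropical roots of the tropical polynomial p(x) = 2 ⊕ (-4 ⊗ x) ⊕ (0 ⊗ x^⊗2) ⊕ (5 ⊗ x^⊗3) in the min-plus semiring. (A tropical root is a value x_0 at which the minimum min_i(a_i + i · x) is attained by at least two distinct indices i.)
Roots: {-5, -4, 6}

Each tropical root is a break point of the lower envelope of the lines y = a_i + i · x (there are 4 lines, with slopes 0, 1, ..., 3). Only the lines that attain the minimum somewhere contribute to roots; other lines are dominated. Here the surviving (envelope) indices are i = 3, i = 2, i = 1, i = 0.
Intersections between consecutive envelope lines give the roots: for adjacent envelope indices i < j the intersection is x = (a_i − a_j) / (j − i). Reading off the sorted break points: {-5, -4, 6}.
Verification: at each break x_0, at least two indices attain the minimum of min_i(a_i + i · x_0).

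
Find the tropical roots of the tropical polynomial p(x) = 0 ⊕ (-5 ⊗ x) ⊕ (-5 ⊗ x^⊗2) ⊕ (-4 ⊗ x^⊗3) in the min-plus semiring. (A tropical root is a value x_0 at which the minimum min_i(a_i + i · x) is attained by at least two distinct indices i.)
Roots: {-1, 0, 5}

Each tropical root is a break point of the lower envelope of the lines y = a_i + i · x (there are 4 lines, with slopes 0, 1, ..., 3). Only the lines that attain the minimum somewhere contribute to roots; other lines are dominated. Here the surviving (envelope) indices are i = 3, i = 2, i = 1, i = 0.
Intersections between consecutive envelope lines give the roots: for adjacent envelope indices i < j the intersection is x = (a_i − a_j) / (j − i). Reading off the sorted break points: {-1, 0, 5}.
Verification: at each break x_0, at least two indices attain the minimum of min_i(a_i + i · x_0).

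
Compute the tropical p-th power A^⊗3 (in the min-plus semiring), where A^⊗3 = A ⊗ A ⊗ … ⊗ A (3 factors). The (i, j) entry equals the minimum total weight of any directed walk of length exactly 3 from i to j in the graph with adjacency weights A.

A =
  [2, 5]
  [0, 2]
A^⊗3 =
  [6, 9]
  [4, 6]

Each entry (A^⊗3)_ij equals the minimum over all length-3 walks i = v_0 → v_1 → … → v_3 = j of Σ_t A[v_t][v_{t+1}]. For example, for (i, j) = (0, 1) we minimise over 4 possible intermediate vertex sequences; the minimum is 9, attained along the walk 0 → 0 → 0 → 1.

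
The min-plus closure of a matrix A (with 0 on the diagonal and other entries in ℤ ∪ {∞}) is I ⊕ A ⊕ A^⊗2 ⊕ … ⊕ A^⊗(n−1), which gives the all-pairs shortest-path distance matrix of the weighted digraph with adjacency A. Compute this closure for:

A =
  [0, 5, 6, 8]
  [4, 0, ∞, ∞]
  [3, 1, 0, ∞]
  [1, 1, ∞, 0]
Closure =
  [0, 5, 6, 8]
  [4, 0, 10, 12]
  [3, 1, 0, 11]
  [1, 1, 7, 0]

This is the Floyd-Warshall all-pairs shortest-path computation. For each intermediate vertex k = 0, 1, …, 3, update dist[i][j] ← min(dist[i][j], dist[i][k] + dist[k][j]). The final matrix gives, for each (i, j), the minimum total weight of any directed path from i to j (possibly empty when i = j).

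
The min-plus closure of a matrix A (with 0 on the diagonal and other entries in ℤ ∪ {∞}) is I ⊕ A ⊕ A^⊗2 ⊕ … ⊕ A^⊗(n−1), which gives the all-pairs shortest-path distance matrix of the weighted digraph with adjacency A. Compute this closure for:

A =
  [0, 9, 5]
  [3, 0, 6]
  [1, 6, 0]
Closure =
  [0, 9, 5]
  [3, 0, 6]
  [1, 6, 0]

This is the Floyd-Warshall all-pairs shortest-path computation. For each intermediate vertex k = 0, 1, …, 2, update dist[i][j] ← min(dist[i][j], dist[i][k] + dist[k][j]). The final matrix gives, for each (i, j), the minimum total weight of any directed path from i to j (possibly empty when i = j).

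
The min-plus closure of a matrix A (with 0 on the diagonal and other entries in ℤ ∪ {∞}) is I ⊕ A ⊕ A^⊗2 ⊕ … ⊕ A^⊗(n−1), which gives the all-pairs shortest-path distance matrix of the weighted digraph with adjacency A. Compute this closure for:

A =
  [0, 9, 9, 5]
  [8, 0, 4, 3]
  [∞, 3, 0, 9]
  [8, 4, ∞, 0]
Closure =
  [0, 9, 9, 5]
  [8, 0, 4, 3]
  [11, 3, 0, 6]
  [8, 4, 8, 0]

This is the Floyd-Warshall all-pairs shortest-path computation. For each intermediate vertex k = 0, 1, …, 3, update dist[i][j] ← min(dist[i][j], dist[i][k] + dist[k][j]). The final matrix gives, for each (i, j), the minimum total weight of any directed path from i to j (possibly empty when i = j).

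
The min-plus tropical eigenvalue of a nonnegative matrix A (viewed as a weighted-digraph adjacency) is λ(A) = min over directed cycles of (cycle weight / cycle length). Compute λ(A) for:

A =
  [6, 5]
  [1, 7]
λ(A) = 3

Enumerate directed cycles and compute their means (weight / length). Sample:
  cycle 0 → 0: weight = 6, length = 1, mean = 6/1 ≈ 6.000
  cycle 1 → 1: weight = 7, length = 1, mean = 7/1 ≈ 7.000
  cycle 0 → 1 → 0: weight = 6, length = 2, mean = 6/2 ≈ 3.000
  cycle 1 → 0 → 1: weight = 6, length = 2, mean = 6/2 ≈ 3.000
Minimum mean = 3.000, attained e.g. along the cycle 0 → 1 → 0 with weight 6 and length 2. So λ(A) = 6/2 = 3.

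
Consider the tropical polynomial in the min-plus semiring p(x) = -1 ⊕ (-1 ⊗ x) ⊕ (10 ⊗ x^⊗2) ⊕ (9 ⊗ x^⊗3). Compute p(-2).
p(-2) = -3

A tropical monomial a ⊗ x^⊗i evaluates to a + i · x. Evaluating each term at x = -2:
  Term 0 contributes -1 + 0 · -2 = -1
  Term 1 contributes -1 + 1 · -2 = -3
  Term 2 contributes 10 + 2 · -2 = 6
  Term 3 contributes 9 + 3 · -2 = 3
p(-2) = ⊕ of these = min[-1, -3, 6, 3] = -3.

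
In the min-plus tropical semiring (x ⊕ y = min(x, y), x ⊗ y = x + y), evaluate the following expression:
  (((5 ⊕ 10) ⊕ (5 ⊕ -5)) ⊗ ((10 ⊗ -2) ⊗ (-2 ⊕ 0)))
(((5 ⊕ 10) ⊕ (5 ⊕ -5)) ⊗ ((10 ⊗ -2) ⊗ (-2 ⊕ 0))) = 1

Expand innermost to outermost. Recall ⊕ takes the minimum of its arguments and ⊗ takes their sum. Working out the expression (((5 ⊕ 10) ⊕ (5 ⊕ -5)) ⊗ ((10 ⊗ -2) ⊗ (-2 ⊕ 0))) gives 1.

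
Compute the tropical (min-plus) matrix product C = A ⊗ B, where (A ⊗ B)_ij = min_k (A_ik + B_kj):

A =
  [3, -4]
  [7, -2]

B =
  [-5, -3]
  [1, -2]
A ⊗ B =
  [-3, -6]
  [-1, -4]

Apply the min-plus product entry-by-entry:
  C[0][0] = min over k of (A[0][0] + B[0][0] = 3 + -5 = -2, A[0][1] + B[1][0] = -4 + 1 = -3) = -3 (attained at k = 1)
  C[0][1] = min over k of (A[0][0] + B[0][1] = 3 + -3 = 0, A[0][1] + B[1][1] = -4 + -2 = -6) = -6 (attained at k = 1)
  C[1][0] = min over k of (A[1][0] + B[0][0] = 7 + -5 = 2, A[1][1] + B[1][0] = -2 + 1 = -1) = -1 (attained at k = 1)
  C[1][1] = min over k of (A[1][0] + B[0][1] = 7 + -3 = 4, A[1][1] + B[1][1] = -2 + -2 = -4) = -4 (attained at k = 1)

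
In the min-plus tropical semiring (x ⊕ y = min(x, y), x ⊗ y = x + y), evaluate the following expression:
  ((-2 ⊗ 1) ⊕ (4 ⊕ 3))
((-2 ⊗ 1) ⊕ (4 ⊕ 3)) = -1

Expand innermost to outermost. Recall ⊕ takes the minimum of its arguments and ⊗ takes their sum. Working out the expression ((-2 ⊗ 1) ⊕ (4 ⊕ 3)) gives -1.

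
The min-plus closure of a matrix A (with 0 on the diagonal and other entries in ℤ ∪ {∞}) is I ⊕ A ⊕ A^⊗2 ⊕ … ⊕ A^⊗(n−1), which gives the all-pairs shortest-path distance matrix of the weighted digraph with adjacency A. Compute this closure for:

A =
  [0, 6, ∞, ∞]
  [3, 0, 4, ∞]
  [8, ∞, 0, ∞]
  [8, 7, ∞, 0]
Closure =
  [0, 6, 10, ∞]
  [3, 0, 4, ∞]
  [8, 14, 0, ∞]
  [8, 7, 11, 0]

This is the Floyd-Warshall all-pairs shortest-path computation. For each intermediate vertex k = 0, 1, …, 3, update dist[i][j] ← min(dist[i][j], dist[i][k] + dist[k][j]). The final matrix gives, for each (i, j), the minimum total weight of any directed path from i to j (possibly empty when i = j).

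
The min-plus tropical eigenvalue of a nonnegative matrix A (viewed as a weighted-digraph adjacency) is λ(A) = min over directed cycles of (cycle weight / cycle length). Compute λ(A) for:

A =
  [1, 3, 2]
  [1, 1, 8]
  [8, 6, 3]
λ(A) = 1

Enumerate directed cycles and compute their means (weight / length). Sample:
  cycle 0 → 0: weight = 1, length = 1, mean = 1/1 ≈ 1.000
  cycle 1 → 1: weight = 1, length = 1, mean = 1/1 ≈ 1.000
  cycle 2 → 2: weight = 3, length = 1, mean = 3/1 ≈ 3.000
  cycle 0 → 1 → 0: weight = 4, length = 2, mean = 4/2 ≈ 2.000
  cycle 0 → 2 → 0: weight = 10, length = 2, mean = 10/2 ≈ 5.000
  cycle 1 → 0 → 1: weight = 4, length = 2, mean = 4/2 ≈ 2.000
Minimum mean = 1.000, attained e.g. along the cycle 0 → 0 with weight 1 and length 1. So λ(A) = 1/1 = 1.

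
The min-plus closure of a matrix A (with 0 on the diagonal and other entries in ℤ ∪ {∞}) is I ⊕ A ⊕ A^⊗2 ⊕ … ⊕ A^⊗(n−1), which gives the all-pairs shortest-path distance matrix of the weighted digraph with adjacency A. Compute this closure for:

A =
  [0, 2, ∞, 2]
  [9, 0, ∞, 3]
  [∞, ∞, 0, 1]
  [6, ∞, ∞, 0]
Closure =
  [0, 2, ∞, 2]
  [9, 0, ∞, 3]
  [7, 9, 0, 1]
  [6, 8, ∞, 0]

This is the Floyd-Warshall all-pairs shortest-path computation. For each intermediate vertex k = 0, 1, …, 3, update dist[i][j] ← min(dist[i][j], dist[i][k] + dist[k][j]). The final matrix gives, for each (i, j), the minimum total weight of any directed path from i to j (possibly empty when i = j).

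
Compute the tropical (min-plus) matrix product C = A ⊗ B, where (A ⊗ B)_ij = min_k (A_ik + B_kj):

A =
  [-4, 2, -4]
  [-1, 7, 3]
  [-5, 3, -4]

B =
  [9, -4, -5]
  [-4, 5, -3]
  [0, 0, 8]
A ⊗ B =
  [-4, -8, -9]
  [3, -5, -6]
  [-4, -9, -10]

Apply the min-plus product entry-by-entry:
  C[0][0] = min over k of (A[0][0] + B[0][0] = -4 + 9 = 5, A[0][1] + B[1][0] = 2 + -4 = -2, A[0][2] + B[2][0] = -4 + 0 = -4) = -4 (attained at k = 2)
  C[0][1] = min over k of (A[0][0] + B[0][1] = -4 + -4 = -8, A[0][1] + B[1][1] = 2 + 5 = 7, A[0][2] + B[2][1] = -4 + 0 = -4) = -8 (attained at k = 0)
  C[0][2] = min over k of (A[0][0] + B[0][2] = -4 + -5 = -9, A[0][1] + B[1][2] = 2 + -3 = -1, A[0][2] + B[2][2] = -4 + 8 = 4) = -9 (attained at k = 0)
  C[1][0] = min over k of (A[1][0] + B[0][0] = -1 + 9 = 8, A[1][1] + B[1][0] = 7 + -4 = 3, A[1][2] + B[2][0] = 3 + 0 = 3) = 3 (attained at k = 1)
  C[1][1] = min over k of (A[1][0] + B[0][1] = -1 + -4 = -5, A[1][1] + B[1][1] = 7 + 5 = 12, A[1][2] + B[2][1] = 3 + 0 = 3) = -5 (attained at k = 0)
  C[1][2] = min over k of (A[1][0] + B[0][2] = -1 + -5 = -6, A[1][1] + B[1][2] = 7 + -3 = 4, A[1][2] + B[2][2] = 3 + 8 = 11) = -6 (attained at k = 0)
  C[2][0] = min over k of (A[2][0] + B[0][0] = -5 + 9 = 4, A[2][1] + B[1][0] = 3 + -4 = -1, A[2][2] + B[2][0] = -4 + 0 = -4) = -4 (attained at k = 2)
  C[2][1] = min over k of (A[2][0] + B[0][1] = -5 + -4 = -9, A[2][1] + B[1][1] = 3 + 5 = 8, A[2][2] + B[2][1] = -4 + 0 = -4) = -9 (attained at k = 0)
  C[2][2] = min over k of (A[2][0] + B[0][2] = -5 + -5 = -10, A[2][1] + B[1][2] = 3 + -3 = 0, A[2][2] + B[2][2] = -4 + 8 = 4) = -10 (attained at k = 0)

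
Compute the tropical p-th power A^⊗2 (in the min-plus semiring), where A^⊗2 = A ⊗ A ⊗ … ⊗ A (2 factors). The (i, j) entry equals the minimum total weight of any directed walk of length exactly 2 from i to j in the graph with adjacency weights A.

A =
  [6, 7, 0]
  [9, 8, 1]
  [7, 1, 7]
A^⊗2 =
  [7, 1, 6]
  [8, 2, 8]
  [10, 8, 2]

Each entry (A^⊗2)_ij equals the minimum over all length-2 walks i = v_0 → v_1 → … → v_2 = j of Σ_t A[v_t][v_{t+1}]. For example, for (i, j) = (0, 2) we minimise over 3 possible intermediate vertex sequences; the minimum is 6, attained along the walk 0 → 0 → 2.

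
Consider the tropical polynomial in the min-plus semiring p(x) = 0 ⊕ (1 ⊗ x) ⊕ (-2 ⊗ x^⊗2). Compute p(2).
p(2) = 0

A tropical monomial a ⊗ x^⊗i evaluates to a + i · x. Evaluating each term at x = 2:
  Term 0 contributes 0 + 0 · 2 = 0
  Term 1 contributes 1 + 1 · 2 = 3
  Term 2 contributes -2 + 2 · 2 = 2
p(2) = ⊕ of these = min[0, 3, 2] = 0.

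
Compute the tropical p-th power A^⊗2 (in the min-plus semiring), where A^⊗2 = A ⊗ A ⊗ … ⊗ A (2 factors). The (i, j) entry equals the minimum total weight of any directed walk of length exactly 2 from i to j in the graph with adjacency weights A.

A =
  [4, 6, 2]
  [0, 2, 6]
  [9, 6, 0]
A^⊗2 =
  [6, 8, 2]
  [2, 4, 2]
  [6, 6, 0]

Each entry (A^⊗2)_ij equals the minimum over all length-2 walks i = v_0 → v_1 → … → v_2 = j of Σ_t A[v_t][v_{t+1}]. For example, for (i, j) = (0, 2) we minimise over 3 possible intermediate vertex sequences; the minimum is 2, attained along the walk 0 → 2 → 2.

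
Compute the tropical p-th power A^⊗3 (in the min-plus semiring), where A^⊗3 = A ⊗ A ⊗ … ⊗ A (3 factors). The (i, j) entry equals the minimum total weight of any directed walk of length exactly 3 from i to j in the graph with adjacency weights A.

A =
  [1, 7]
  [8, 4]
A^⊗3 =
  [3, 9]
  [10, 12]

Each entry (A^⊗3)_ij equals the minimum over all length-3 walks i = v_0 → v_1 → … → v_3 = j of Σ_t A[v_t][v_{t+1}]. For example, for (i, j) = (0, 1) we minimise over 4 possible intermediate vertex sequences; the minimum is 9, attained along the walk 0 → 0 → 0 → 1.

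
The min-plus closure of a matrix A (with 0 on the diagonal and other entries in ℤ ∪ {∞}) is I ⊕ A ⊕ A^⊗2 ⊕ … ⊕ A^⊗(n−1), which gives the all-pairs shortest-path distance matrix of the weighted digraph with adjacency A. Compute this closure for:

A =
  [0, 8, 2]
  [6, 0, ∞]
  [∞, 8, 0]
Closure =
  [0, 8, 2]
  [6, 0, 8]
  [14, 8, 0]

This is the Floyd-Warshall all-pairs shortest-path computation. For each intermediate vertex k = 0, 1, …, 2, update dist[i][j] ← min(dist[i][j], dist[i][k] + dist[k][j]). The final matrix gives, for each (i, j), the minimum total weight of any directed path from i to j (possibly empty when i = j).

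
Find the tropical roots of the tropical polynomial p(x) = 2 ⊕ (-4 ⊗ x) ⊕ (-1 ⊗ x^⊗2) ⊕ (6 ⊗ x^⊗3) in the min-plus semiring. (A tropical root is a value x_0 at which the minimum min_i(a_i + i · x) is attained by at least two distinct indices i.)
Roots: {-7, -3, 6}

Each tropical root is a break point of the lower envelope of the lines y = a_i + i · x (there are 4 lines, with slopes 0, 1, ..., 3). Only the lines that attain the minimum somewhere contribute to roots; other lines are dominated. Here the surviving (envelope) indices are i = 3, i = 2, i = 1, i = 0.
Intersections between consecutive envelope lines give the roots: for adjacent envelope indices i < j the intersection is x = (a_i − a_j) / (j − i). Reading off the sorted break points: {-7, -3, 6}.
Verification: at each break x_0, at least two indices attain the minimum of min_i(a_i + i · x_0).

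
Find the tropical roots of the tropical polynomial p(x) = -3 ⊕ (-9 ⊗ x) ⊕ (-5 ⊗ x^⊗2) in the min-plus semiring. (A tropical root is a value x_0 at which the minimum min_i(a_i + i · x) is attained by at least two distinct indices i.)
Roots: {-4, 6}

Each tropical root is a break point of the lower envelope of the lines y = a_i + i · x (there are 3 lines, with slopes 0, 1, ..., 2). Only the lines that attain the minimum somewhere contribute to roots; other lines are dominated. Here the surviving (envelope) indices are i = 2, i = 1, i = 0.
Intersections between consecutive envelope lines give the roots: for adjacent envelope indices i < j the intersection is x = (a_i − a_j) / (j − i). Reading off the sorted break points: {-4, 6}.
Verification: at each break x_0, at least two indices attain the minimum of min_i(a_i + i · x_0).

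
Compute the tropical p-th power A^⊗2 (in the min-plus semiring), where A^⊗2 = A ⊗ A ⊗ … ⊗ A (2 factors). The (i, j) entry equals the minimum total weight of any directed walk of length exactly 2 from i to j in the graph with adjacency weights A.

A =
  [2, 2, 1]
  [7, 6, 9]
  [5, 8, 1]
A^⊗2 =
  [4, 4, 2]
  [9, 9, 8]
  [6, 7, 2]

Each entry (A^⊗2)_ij equals the minimum over all length-2 walks i = v_0 → v_1 → … → v_2 = j of Σ_t A[v_t][v_{t+1}]. For example, for (i, j) = (0, 2) we minimise over 3 possible intermediate vertex sequences; the minimum is 2, attained along the walk 0 → 2 → 2.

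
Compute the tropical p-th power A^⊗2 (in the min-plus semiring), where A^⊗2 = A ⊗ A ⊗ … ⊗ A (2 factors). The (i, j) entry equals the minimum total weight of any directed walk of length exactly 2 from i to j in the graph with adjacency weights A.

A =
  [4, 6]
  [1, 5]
A^⊗2 =
  [7, 10]
  [5, 7]

Each entry (A^⊗2)_ij equals the minimum over all length-2 walks i = v_0 → v_1 → … → v_2 = j of Σ_t A[v_t][v_{t+1}]. For example, for (i, j) = (0, 1) we minimise over 2 possible intermediate vertex sequences; the minimum is 10, attained along the walk 0 → 0 → 1.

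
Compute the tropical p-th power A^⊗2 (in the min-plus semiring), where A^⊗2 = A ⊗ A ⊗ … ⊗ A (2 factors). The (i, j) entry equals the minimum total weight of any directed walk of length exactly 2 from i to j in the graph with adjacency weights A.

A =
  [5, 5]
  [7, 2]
A^⊗2 =
  [10, 7]
  [9, 4]

Each entry (A^⊗2)_ij equals the minimum over all length-2 walks i = v_0 → v_1 → … → v_2 = j of Σ_t A[v_t][v_{t+1}]. For example, for (i, j) = (0, 1) we minimise over 2 possible intermediate vertex sequences; the minimum is 7, attained along the walk 0 → 1 → 1.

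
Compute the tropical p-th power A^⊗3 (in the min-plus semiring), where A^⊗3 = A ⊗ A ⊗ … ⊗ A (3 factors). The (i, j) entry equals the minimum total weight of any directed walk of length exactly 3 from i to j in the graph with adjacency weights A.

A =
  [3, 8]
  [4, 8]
A^⊗3 =
  [9, 14]
  [10, 15]

Each entry (A^⊗3)_ij equals the minimum over all length-3 walks i = v_0 → v_1 → … → v_3 = j of Σ_t A[v_t][v_{t+1}]. For example, for (i, j) = (0, 1) we minimise over 4 possible intermediate vertex sequences; the minimum is 14, attained along the walk 0 → 0 → 0 → 1.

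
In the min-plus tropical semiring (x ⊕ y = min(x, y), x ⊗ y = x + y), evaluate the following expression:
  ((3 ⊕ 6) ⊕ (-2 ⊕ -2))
((3 ⊕ 6) ⊕ (-2 ⊕ -2)) = -2

Expand innermost to outermost. Recall ⊕ takes the minimum of its arguments and ⊗ takes their sum. Working out the expression ((3 ⊕ 6) ⊕ (-2 ⊕ -2)) gives -2.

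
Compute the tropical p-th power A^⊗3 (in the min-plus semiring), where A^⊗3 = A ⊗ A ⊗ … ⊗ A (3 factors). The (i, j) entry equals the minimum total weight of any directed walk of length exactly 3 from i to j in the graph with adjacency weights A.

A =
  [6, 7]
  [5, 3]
A^⊗3 =
  [15, 13]
  [11, 9]

Each entry (A^⊗3)_ij equals the minimum over all length-3 walks i = v_0 → v_1 → … → v_3 = j of Σ_t A[v_t][v_{t+1}]. For example, for (i, j) = (0, 1) we minimise over 4 possible intermediate vertex sequences; the minimum is 13, attained along the walk 0 → 1 → 1 → 1.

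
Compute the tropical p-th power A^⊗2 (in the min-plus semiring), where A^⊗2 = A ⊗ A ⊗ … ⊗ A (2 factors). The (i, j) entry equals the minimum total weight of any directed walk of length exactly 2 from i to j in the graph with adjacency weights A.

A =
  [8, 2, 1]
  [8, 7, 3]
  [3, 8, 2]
A^⊗2 =
  [4, 9, 3]
  [6, 10, 5]
  [5, 5, 4]

Each entry (A^⊗2)_ij equals the minimum over all length-2 walks i = v_0 → v_1 → … → v_2 = j of Σ_t A[v_t][v_{t+1}]. For example, for (i, j) = (0, 2) we minimise over 3 possible intermediate vertex sequences; the minimum is 3, attained along the walk 0 → 2 → 2.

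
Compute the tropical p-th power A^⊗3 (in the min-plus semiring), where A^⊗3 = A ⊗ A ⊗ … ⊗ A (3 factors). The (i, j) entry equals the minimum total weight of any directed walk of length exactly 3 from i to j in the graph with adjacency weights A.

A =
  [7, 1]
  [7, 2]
A^⊗3 =
  [10, 5]
  [11, 6]

Each entry (A^⊗3)_ij equals the minimum over all length-3 walks i = v_0 → v_1 → … → v_3 = j of Σ_t A[v_t][v_{t+1}]. For example, for (i, j) = (0, 1) we minimise over 4 possible intermediate vertex sequences; the minimum is 5, attained along the walk 0 → 1 → 1 → 1.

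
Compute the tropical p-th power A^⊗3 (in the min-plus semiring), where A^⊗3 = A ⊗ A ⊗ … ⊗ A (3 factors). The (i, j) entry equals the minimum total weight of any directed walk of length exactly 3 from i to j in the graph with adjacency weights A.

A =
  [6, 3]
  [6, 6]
A^⊗3 =
  [15, 12]
  [15, 15]

Each entry (A^⊗3)_ij equals the minimum over all length-3 walks i = v_0 → v_1 → … → v_3 = j of Σ_t A[v_t][v_{t+1}]. For example, for (i, j) = (0, 1) we minimise over 4 possible intermediate vertex sequences; the minimum is 12, attained along the walk 0 → 1 → 0 → 1.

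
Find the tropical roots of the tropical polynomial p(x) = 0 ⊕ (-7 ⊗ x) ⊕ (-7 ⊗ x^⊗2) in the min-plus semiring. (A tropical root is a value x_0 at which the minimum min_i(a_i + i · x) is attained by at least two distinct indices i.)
Roots: {0, 7}

Each tropical root is a break point of the lower envelope of the lines y = a_i + i · x (there are 3 lines, with slopes 0, 1, ..., 2). Only the lines that attain the minimum somewhere contribute to roots; other lines are dominated. Here the surviving (envelope) indices are i = 2, i = 1, i = 0.
Intersections between consecutive envelope lines give the roots: for adjacent envelope indices i < j the intersection is x = (a_i − a_j) / (j − i). Reading off the sorted break points: {0, 7}.
Verification: at each break x_0, at least two indices attain the minimum of min_i(a_i + i · x_0).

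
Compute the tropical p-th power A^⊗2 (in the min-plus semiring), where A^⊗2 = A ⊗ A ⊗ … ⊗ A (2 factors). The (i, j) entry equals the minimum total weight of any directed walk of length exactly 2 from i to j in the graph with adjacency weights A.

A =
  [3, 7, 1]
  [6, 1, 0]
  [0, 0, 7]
A^⊗2 =
  [1, 1, 4]
  [0, 0, 1]
  [3, 1, 0]

Each entry (A^⊗2)_ij equals the minimum over all length-2 walks i = v_0 → v_1 → … → v_2 = j of Σ_t A[v_t][v_{t+1}]. For example, for (i, j) = (0, 2) we minimise over 3 possible intermediate vertex sequences; the minimum is 4, attained along the walk 0 → 0 → 2.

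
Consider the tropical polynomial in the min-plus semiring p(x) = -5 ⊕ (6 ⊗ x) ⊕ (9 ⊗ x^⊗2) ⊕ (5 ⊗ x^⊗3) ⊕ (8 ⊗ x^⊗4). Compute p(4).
p(4) = -5

A tropical monomial a ⊗ x^⊗i evaluates to a + i · x. Evaluating each term at x = 4:
  Term 0 contributes -5 + 0 · 4 = -5
  Term 1 contributes 6 + 1 · 4 = 10
  Term 2 contributes 9 + 2 · 4 = 17
  Term 3 contributes 5 + 3 · 4 = 17
  Term 4 contributes 8 + 4 · 4 = 24
p(4) = ⊕ of these = min[-5, 10, 17, 17, 24] = -5.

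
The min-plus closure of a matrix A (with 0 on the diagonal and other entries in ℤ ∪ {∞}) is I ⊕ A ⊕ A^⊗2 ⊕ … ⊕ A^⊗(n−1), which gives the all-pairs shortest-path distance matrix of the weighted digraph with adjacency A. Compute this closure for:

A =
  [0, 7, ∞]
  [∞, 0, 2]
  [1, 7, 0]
Closure =
  [0, 7, 9]
  [3, 0, 2]
  [1, 7, 0]

This is the Floyd-Warshall all-pairs shortest-path computation. For each intermediate vertex k = 0, 1, …, 2, update dist[i][j] ← min(dist[i][j], dist[i][k] + dist[k][j]). The final matrix gives, for each (i, j), the minimum total weight of any directed path from i to j (possibly empty when i = j).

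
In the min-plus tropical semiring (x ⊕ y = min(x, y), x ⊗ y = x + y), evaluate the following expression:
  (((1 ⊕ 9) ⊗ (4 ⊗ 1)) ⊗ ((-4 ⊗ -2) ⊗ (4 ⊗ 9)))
(((1 ⊕ 9) ⊗ (4 ⊗ 1)) ⊗ ((-4 ⊗ -2) ⊗ (4 ⊗ 9))) = 13

Expand innermost to outermost. Recall ⊕ takes the minimum of its arguments and ⊗ takes their sum. Working out the expression (((1 ⊕ 9) ⊗ (4 ⊗ 1)) ⊗ ((-4 ⊗ -2) ⊗ (4 ⊗ 9))) gives 13.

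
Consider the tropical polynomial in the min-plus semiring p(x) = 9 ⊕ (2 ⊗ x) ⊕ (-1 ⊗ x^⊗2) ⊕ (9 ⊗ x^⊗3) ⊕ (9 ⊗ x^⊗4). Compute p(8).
p(8) = 9

A tropical monomial a ⊗ x^⊗i evaluates to a + i · x. Evaluating each term at x = 8:
  Term 0 contributes 9 + 0 · 8 = 9
  Term 1 contributes 2 + 1 · 8 = 10
  Term 2 contributes -1 + 2 · 8 = 15
  Term 3 contributes 9 + 3 · 8 = 33
  Term 4 contributes 9 + 4 · 8 = 41
p(8) = ⊕ of these = min[9, 10, 15, 33, 41] = 9.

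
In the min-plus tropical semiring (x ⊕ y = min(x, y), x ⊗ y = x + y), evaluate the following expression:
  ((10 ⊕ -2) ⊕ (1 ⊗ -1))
((10 ⊕ -2) ⊕ (1 ⊗ -1)) = -2

Expand innermost to outermost. Recall ⊕ takes the minimum of its arguments and ⊗ takes their sum. Working out the expression ((10 ⊕ -2) ⊕ (1 ⊗ -1)) gives -2.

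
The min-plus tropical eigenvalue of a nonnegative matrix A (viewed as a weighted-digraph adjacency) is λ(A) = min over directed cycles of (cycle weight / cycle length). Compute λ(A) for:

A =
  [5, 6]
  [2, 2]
λ(A) = 2

Enumerate directed cycles and compute their means (weight / length). Sample:
  cycle 0 → 0: weight = 5, length = 1, mean = 5/1 ≈ 5.000
  cycle 1 → 1: weight = 2, length = 1, mean = 2/1 ≈ 2.000
  cycle 0 → 1 → 0: weight = 8, length = 2, mean = 8/2 ≈ 4.000
  cycle 1 → 0 → 1: weight = 8, length = 2, mean = 8/2 ≈ 4.000
Minimum mean = 2.000, attained e.g. along the cycle 1 → 1 with weight 2 and length 1. So λ(A) = 2/1 = 2.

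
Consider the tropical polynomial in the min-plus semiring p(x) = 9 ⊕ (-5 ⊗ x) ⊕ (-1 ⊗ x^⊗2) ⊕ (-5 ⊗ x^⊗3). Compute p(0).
p(0) = -5

A tropical monomial a ⊗ x^⊗i evaluates to a + i · x. Evaluating each term at x = 0:
  Term 0 contributes 9 + 0 · 0 = 9
  Term 1 contributes -5 + 1 · 0 = -5
  Term 2 contributes -1 + 2 · 0 = -1
  Term 3 contributes -5 + 3 · 0 = -5
p(0) = ⊕ of these = min[9, -5, -1, -5] = -5.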